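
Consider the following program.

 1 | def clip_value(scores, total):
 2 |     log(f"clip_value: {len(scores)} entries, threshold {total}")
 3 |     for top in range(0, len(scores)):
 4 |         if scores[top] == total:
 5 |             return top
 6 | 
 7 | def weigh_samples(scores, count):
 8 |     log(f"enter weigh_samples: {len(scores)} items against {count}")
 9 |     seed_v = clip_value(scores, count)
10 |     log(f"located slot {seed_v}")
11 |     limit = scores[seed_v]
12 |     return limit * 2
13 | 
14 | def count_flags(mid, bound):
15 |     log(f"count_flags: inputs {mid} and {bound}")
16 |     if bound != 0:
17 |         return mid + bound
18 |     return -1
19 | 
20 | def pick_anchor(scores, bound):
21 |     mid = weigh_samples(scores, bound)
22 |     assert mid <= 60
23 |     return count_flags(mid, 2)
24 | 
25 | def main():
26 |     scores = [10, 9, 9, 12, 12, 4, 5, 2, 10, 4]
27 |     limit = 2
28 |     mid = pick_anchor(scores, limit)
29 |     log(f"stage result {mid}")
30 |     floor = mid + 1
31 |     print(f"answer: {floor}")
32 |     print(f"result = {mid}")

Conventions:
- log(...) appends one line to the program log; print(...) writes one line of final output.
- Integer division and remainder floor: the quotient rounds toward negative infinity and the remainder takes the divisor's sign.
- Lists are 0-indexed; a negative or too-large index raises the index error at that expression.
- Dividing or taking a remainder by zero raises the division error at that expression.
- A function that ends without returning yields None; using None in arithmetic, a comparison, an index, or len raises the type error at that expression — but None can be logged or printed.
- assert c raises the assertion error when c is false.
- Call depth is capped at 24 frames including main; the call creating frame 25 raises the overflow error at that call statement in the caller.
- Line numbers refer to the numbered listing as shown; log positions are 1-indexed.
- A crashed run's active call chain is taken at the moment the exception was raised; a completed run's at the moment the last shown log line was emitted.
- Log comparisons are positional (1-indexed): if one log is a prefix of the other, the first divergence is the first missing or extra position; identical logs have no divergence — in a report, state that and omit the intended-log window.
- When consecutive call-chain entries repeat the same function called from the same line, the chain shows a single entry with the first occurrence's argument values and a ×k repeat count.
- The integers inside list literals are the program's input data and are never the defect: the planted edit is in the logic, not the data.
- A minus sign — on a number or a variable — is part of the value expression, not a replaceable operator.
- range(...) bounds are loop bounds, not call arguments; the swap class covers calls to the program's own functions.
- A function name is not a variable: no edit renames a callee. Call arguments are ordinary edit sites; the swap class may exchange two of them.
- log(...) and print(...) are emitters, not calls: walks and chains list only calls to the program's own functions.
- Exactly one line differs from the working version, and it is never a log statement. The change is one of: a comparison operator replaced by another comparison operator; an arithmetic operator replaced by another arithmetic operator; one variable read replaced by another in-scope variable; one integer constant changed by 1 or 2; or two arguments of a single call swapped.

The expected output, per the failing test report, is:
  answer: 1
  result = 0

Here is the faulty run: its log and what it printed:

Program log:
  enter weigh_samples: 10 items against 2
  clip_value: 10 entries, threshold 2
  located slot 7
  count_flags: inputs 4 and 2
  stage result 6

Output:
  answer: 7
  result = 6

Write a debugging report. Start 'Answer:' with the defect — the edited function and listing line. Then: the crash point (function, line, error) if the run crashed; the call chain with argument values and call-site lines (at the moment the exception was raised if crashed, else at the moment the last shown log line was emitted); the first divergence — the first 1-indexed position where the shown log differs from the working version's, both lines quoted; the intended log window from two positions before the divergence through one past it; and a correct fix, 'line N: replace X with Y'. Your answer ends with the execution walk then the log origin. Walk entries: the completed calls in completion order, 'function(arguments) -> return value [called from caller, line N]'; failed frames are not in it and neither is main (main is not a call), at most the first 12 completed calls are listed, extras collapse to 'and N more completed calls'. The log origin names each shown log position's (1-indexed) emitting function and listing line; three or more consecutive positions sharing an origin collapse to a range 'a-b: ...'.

Answer: the defect is in count_flags at line 17.
Core observation: Position 5 is the first bad log line: 'stage result 6' should read 'stage result 0'.
Call chain: main.
First divergence: at position 5 the run shows 'stage result 6' where the working version logs 'stage result 0'.
Intended log window:
  3: located slot 7
  4: count_flags: inputs 4 and 2
  5: stage result 0
Execution walk:
  clip_value([10, 9, 9, 12, 12, 4, 5, 2, 10, 4], 2) -> 7  [called from weigh_samples, line 9]
  weigh_samples([10, 9, 9, 12, 12, 4, 5, 2, 10, 4], 2) -> 4  [called from pick_anchor, line 21]
  count_flags(4, 2) -> 6  [called from pick_anchor, line 23]
  pick_anchor([10, 9, 9, 12, 12, 4, 5, 2, 10, 4], 2) -> 6  [called from main, line 28]
Origin of each log line:
  1: from weigh_samples, line 8
  2: from clip_value, line 2
  3: from weigh_samples, line 10
  4: from count_flags, line 15
  5: from main, line 29
A correct fix: line 17: replace `+` with `%`.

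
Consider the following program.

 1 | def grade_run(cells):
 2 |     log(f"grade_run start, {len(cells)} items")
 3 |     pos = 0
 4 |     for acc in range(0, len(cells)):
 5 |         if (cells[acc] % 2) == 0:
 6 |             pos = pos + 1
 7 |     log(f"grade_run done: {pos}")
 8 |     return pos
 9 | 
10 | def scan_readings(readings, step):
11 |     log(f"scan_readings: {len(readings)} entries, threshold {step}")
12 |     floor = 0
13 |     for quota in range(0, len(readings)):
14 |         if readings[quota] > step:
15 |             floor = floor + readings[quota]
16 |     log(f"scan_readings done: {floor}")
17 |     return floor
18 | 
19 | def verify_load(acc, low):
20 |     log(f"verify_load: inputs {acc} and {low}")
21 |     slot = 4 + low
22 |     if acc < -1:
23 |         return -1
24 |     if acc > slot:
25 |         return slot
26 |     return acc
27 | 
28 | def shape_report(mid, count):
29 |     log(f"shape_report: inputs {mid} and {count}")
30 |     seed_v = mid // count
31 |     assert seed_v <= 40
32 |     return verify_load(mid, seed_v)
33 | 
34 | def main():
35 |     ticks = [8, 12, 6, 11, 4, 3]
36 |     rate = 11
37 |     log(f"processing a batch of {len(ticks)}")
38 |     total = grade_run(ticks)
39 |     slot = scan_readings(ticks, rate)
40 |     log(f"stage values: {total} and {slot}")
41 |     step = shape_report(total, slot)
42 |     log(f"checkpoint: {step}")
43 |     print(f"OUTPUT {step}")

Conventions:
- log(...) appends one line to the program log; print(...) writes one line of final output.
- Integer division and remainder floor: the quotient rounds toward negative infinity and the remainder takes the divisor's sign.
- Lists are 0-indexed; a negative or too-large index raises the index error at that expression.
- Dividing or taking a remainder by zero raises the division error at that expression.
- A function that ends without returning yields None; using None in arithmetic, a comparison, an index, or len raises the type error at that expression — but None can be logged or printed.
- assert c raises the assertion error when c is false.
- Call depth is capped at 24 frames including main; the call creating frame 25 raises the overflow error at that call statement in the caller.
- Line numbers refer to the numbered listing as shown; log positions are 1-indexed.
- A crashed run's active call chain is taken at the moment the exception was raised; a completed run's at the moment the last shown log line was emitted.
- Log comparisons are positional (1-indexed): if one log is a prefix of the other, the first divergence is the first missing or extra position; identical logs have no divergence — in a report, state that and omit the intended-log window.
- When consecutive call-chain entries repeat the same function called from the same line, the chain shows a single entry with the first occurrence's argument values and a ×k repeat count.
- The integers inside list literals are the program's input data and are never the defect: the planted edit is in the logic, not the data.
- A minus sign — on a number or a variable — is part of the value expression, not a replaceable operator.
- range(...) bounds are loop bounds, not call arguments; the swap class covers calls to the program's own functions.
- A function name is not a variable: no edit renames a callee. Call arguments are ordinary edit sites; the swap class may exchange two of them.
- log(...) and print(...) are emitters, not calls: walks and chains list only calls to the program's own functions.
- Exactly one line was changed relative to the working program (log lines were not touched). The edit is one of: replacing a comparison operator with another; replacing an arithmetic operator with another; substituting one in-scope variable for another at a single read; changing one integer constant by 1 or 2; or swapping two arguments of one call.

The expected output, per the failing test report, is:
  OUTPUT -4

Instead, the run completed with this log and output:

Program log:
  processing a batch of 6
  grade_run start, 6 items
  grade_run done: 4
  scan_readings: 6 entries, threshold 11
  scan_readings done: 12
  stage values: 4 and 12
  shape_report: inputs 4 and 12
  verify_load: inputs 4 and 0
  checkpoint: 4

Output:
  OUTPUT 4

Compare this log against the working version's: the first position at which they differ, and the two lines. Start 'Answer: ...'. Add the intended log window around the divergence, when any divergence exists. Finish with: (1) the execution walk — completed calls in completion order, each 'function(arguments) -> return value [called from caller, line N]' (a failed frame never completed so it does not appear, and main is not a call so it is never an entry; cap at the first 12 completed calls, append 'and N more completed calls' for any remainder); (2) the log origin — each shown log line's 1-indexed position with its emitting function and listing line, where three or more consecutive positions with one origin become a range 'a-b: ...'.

Answer: at position 8 the run shows 'verify_load: inputs 4 and 0' where the working version logs 'verify_load: inputs 4 and -8'.
Intended log window:
  6: stage values: 4 and 12
  7: shape_report: inputs 4 and 12
  8: verify_load: inputs 4 and -8
  9: checkpoint: -4
Execution walk:
  grade_run([8, 12, 6, 11, 4, 3]) -> 4  [called from main, line 38]
  scan_readings([8, 12, 6, 11, 4, 3], 11) -> 12  [called from main, line 39]
  verify_load(4, 0) -> 4  [called from shape_report, line 32]
  shape_report(4, 12) -> 4  [called from main, line 41]
Origin of each log line:
  1 — main, line 37
  2 — grade_run, line 2
  3 — grade_run, line 7
  4 — scan_readings, line 11
  5 — scan_readings, line 16
  6 — main, line 40
  7 — shape_report, line 29
  8 — verify_load, line 20
  9 — main, line 42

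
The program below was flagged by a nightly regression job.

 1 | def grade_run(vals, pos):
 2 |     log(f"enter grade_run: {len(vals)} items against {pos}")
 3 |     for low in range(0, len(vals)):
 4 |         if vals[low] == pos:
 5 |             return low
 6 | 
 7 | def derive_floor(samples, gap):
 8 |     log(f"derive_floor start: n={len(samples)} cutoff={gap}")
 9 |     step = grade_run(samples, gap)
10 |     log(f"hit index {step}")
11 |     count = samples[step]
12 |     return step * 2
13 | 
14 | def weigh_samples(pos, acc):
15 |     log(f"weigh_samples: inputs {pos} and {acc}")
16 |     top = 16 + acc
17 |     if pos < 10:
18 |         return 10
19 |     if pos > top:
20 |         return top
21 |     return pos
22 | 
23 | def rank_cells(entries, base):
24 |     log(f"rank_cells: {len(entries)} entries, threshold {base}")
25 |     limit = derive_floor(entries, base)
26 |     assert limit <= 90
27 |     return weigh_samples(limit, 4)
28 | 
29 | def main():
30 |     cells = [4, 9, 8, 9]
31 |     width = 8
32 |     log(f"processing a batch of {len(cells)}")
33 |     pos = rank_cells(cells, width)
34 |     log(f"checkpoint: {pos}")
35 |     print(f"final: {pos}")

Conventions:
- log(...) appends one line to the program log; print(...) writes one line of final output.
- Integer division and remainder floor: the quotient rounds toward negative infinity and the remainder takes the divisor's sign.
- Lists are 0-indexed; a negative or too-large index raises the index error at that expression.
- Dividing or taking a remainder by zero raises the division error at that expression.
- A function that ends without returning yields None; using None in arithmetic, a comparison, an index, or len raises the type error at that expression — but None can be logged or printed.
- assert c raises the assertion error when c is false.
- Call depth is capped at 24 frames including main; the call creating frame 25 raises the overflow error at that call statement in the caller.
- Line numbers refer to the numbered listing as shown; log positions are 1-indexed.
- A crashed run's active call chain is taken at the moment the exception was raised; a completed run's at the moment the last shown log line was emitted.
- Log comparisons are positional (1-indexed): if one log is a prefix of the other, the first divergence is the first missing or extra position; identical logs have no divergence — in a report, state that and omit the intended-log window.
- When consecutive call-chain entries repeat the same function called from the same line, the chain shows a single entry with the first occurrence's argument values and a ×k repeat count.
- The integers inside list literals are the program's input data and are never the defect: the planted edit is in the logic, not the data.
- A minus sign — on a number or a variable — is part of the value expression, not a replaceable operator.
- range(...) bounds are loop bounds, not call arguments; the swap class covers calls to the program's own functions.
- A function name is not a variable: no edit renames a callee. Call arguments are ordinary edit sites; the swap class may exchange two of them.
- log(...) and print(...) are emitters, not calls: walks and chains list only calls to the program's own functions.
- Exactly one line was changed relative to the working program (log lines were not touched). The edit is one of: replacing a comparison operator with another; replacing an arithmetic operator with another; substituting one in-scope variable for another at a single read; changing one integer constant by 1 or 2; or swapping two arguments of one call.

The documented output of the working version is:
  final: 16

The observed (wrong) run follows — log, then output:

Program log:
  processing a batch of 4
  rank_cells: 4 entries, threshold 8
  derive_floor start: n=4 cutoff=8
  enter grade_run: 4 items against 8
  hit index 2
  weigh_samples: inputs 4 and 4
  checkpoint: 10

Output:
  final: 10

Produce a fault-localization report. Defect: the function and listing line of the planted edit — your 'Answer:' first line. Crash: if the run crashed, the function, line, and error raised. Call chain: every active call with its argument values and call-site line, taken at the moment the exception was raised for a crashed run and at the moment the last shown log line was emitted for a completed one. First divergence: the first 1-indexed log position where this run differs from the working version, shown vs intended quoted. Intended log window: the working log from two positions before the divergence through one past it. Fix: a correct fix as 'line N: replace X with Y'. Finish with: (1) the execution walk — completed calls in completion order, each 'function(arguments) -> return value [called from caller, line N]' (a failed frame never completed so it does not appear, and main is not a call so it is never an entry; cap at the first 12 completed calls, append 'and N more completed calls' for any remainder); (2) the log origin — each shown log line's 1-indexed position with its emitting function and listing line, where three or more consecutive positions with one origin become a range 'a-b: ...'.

Answer: the defect is in derive_floor at line 12.
The tell: Everything matches until log position 6, which reads 'weigh_samples: inputs 4 and 4' in place of 'weigh_samples: inputs 16 and 4'.
Call chain: main.
First divergence: position 6 — shown 'weigh_samples: inputs 4 and 4', intended 'weigh_samples: inputs 16 and 4'.
Intended log window:
  4: enter grade_run: 4 items against 8
  5: hit index 2
  6: weigh_samples: inputs 16 and 4
  7: checkpoint: 16
Execution walk:
  grade_run([4, 9, 8, 9], 8) -> 2  [called from derive_floor, line 9]
  derive_floor([4, 9, 8, 9], 8) -> 4  [called from rank_cells, line 25]
  weigh_samples(4, 4) -> 10  [called from rank_cells, line 27]
  rank_cells([4, 9, 8, 9], 8) -> 10  [called from main, line 33]
Log line origins:
  1: from main, line 32
  2: from rank_cells, line 24
  3: from derive_floor, line 8
  4: from grade_run, line 2
  5: from derive_floor, line 10
  6: from weigh_samples, line 15
  7: from main, line 34
A correct fix: line 12: replace `step` with `count`.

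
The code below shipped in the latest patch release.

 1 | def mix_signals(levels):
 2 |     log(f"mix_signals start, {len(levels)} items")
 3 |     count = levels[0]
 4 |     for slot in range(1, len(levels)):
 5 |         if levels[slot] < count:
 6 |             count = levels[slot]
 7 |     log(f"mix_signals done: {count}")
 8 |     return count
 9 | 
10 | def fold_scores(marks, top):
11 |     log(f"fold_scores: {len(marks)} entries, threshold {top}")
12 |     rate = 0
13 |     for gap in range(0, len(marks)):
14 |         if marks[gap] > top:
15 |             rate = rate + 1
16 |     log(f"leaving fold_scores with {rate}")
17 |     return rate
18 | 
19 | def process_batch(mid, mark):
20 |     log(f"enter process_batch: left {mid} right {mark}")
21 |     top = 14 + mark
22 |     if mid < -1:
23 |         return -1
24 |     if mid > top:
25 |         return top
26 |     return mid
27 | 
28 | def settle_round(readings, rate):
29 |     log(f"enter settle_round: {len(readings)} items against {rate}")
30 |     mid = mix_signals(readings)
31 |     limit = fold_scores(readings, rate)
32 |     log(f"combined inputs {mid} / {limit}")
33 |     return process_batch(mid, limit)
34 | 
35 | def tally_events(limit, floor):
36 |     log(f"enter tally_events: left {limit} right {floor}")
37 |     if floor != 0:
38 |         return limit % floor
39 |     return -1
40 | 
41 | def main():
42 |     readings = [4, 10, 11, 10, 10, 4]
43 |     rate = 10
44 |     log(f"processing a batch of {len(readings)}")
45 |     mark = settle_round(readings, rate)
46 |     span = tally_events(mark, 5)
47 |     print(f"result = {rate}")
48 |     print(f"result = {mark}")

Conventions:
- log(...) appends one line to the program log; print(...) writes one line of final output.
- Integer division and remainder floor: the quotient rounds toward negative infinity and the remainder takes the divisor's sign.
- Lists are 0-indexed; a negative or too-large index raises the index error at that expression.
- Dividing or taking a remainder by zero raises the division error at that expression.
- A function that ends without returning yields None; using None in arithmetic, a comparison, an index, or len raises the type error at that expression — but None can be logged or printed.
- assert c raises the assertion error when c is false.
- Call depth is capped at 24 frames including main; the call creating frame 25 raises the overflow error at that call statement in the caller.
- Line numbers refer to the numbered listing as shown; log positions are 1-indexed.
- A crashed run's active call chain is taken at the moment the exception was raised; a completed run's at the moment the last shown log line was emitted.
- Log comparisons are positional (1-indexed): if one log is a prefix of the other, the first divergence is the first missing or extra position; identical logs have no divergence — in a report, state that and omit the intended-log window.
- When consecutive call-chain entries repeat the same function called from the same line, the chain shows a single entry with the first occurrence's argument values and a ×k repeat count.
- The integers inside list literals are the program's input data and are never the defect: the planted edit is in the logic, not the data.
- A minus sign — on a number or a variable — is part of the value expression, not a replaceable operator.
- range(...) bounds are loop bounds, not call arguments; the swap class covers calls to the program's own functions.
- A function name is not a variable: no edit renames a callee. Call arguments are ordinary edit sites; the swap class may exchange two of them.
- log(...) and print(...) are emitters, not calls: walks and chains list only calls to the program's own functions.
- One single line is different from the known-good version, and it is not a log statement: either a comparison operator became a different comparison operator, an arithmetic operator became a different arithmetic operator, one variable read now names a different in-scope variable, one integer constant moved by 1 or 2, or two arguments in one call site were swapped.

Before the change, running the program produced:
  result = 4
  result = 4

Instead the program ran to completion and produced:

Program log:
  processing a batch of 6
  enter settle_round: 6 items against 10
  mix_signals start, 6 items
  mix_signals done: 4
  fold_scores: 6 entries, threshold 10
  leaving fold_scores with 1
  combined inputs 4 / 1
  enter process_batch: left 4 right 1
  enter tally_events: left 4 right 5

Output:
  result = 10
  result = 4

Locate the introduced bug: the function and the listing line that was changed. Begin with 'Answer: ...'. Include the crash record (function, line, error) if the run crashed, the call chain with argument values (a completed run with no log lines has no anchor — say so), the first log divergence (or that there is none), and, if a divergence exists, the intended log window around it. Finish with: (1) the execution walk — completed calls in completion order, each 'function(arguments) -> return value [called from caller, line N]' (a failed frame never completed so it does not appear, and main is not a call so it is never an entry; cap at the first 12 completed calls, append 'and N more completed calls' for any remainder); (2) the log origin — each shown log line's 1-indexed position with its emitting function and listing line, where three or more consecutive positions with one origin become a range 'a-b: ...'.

Answer: the defect is in main at line 47.
Key fact: Every logged value matches the working version; the printed result is what differs.
Call chain: main -> tally_events(4, 5) (called at line 46).
First divergence: there is none — every log position agrees.
Execution walk:
  mix_signals([4, 10, 11, 10, 10, 4]) -> 4  [called from settle_round, line 30]
  fold_scores([4, 10, 11, 10, 10, 4], 10) -> 1  [called from settle_round, line 31]
  process_batch(4, 1) -> 4  [called from settle_round, line 33]
  settle_round([4, 10, 11, 10, 10, 4], 10) -> 4  [called from main, line 45]
  tally_events(4, 5) -> 4  [called from main, line 46]
Origin of each log line:
  1: logged in main at line 44
  2: logged in settle_round at line 29
  3: logged in mix_signals at line 2
  4: logged in mix_signals at line 7
  5: logged in fold_scores at line 11
  6: logged in fold_scores at line 16
  7: logged in settle_round at line 32
  8: logged in process_batch at line 20
  9: logged in tally_events at line 36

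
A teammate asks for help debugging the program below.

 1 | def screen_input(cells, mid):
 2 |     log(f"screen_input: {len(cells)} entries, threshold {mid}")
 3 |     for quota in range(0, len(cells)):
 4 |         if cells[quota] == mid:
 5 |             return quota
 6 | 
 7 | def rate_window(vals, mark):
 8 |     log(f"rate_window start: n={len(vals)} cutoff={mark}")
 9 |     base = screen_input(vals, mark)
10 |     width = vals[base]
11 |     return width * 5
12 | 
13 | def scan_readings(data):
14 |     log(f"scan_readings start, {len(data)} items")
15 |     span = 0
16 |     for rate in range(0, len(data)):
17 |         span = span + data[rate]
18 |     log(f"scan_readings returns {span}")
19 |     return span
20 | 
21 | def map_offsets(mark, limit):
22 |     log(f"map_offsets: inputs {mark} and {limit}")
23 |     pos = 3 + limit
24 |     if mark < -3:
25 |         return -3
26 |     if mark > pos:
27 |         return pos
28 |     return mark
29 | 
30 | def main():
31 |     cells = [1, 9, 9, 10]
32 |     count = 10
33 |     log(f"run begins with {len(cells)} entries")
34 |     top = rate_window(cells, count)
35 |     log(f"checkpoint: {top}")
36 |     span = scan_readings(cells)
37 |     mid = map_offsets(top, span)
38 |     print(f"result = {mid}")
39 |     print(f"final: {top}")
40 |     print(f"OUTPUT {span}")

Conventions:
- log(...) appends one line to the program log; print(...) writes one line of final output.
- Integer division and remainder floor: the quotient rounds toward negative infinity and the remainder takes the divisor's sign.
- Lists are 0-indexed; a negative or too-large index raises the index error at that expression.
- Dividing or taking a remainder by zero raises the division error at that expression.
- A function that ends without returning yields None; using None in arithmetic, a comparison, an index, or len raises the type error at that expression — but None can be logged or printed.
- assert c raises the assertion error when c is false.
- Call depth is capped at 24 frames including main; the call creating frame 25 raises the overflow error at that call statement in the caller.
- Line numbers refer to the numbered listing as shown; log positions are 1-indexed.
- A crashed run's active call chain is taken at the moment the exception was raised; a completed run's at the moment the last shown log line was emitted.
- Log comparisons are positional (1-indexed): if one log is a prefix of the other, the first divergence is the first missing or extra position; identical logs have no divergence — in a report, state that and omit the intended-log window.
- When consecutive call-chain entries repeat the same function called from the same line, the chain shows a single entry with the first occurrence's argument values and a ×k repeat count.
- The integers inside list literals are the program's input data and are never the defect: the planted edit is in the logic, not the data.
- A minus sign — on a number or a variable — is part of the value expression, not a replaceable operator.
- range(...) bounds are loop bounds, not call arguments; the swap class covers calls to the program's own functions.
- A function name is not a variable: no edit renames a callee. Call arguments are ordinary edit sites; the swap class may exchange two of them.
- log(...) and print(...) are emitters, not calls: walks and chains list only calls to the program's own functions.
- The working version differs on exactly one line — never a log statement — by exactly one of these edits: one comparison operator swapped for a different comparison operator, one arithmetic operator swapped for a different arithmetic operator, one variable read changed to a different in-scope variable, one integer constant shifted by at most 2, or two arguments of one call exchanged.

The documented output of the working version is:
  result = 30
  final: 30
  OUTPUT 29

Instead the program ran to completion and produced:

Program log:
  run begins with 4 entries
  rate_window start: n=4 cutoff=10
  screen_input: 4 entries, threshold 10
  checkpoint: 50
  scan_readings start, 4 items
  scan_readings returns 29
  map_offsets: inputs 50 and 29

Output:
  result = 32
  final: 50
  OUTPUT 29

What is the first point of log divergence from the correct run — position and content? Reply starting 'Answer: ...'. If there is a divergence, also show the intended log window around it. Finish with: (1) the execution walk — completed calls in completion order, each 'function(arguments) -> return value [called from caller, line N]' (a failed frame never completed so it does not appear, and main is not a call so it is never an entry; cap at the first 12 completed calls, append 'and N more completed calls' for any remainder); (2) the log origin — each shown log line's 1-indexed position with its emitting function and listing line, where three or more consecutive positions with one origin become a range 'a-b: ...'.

Answer: position 4 — shown 'checkpoint: 50', intended 'checkpoint: 30'.
Intended log window:
  2: rate_window start: n=4 cutoff=10
  3: screen_input: 4 entries, threshold 10
  4: checkpoint: 30
  5: scan_readings start, 4 items
Execution walk:
  screen_input([1, 9, 9, 10], 10) -> 3  [called from rate_window, line 9]
  rate_window([1, 9, 9, 10], 10) -> 50  [called from main, line 34]
  scan_readings([1, 9, 9, 10]) -> 29  [called from main, line 36]
  map_offsets(50, 29) -> 32  [called from main, line 37]
Log line origins:
  1: emitted by main (line 33)
  2: emitted by rate_window (line 8)
  3: emitted by screen_input (line 2)
  4: emitted by main (line 35)
  5: emitted by scan_readings (line 14)
  6: emitted by scan_readings (line 18)
  7: emitted by map_offsets (line 22)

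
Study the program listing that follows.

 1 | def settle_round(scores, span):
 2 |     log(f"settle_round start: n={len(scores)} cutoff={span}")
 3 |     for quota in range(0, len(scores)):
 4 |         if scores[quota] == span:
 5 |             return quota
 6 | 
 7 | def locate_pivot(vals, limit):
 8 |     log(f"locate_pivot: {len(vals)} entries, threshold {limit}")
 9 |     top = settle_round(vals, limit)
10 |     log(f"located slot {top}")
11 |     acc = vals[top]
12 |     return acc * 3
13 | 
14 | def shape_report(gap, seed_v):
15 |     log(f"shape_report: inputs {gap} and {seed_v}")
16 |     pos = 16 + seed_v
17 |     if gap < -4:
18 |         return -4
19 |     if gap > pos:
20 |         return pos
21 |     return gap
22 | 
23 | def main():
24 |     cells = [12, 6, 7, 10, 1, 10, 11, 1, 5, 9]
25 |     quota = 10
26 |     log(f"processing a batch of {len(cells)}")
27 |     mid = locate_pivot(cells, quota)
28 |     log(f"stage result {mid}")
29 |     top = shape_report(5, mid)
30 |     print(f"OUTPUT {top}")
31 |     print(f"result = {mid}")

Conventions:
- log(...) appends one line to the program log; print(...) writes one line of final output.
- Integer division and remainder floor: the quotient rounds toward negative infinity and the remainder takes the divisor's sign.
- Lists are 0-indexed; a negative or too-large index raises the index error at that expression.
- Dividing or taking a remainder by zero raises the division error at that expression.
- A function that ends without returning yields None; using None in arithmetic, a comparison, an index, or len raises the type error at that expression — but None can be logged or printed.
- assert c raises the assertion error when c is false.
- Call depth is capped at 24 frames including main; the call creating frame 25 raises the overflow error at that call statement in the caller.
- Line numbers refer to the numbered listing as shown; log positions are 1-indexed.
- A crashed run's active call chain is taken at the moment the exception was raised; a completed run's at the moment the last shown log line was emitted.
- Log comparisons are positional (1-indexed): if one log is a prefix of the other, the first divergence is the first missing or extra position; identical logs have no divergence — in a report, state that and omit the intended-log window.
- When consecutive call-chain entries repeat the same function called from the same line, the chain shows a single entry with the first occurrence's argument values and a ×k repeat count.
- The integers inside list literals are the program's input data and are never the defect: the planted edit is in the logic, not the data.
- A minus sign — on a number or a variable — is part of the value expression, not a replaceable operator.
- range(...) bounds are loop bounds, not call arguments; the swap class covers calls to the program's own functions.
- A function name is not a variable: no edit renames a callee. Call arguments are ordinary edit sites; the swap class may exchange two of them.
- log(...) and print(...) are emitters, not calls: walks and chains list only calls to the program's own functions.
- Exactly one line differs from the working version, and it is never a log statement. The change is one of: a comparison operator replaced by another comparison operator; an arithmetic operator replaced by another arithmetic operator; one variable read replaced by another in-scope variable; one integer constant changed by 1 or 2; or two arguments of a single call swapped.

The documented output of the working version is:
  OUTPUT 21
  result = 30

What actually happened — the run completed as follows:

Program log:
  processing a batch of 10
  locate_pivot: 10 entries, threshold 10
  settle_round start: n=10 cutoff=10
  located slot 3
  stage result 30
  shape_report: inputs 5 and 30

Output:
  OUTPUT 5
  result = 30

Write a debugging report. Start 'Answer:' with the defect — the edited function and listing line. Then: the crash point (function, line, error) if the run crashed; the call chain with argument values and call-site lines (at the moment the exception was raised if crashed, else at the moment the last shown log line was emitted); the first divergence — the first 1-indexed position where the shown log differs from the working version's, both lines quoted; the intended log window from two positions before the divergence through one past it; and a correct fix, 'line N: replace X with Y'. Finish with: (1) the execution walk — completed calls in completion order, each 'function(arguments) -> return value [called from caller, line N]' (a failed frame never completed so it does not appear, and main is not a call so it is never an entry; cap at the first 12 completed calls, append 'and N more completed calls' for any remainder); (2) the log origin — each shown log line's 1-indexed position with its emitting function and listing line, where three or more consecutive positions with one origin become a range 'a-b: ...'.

Answer: the defect is in main at line 29.
Key fact: Log line 6 is where behavior first shows: 'shape_report: inputs 5 and 30' appears instead of 'shape_report: inputs 30 and 5'.
Call chain: main -> shape_report(5, 30) (called at line 29).
First divergence: position 6; shown 'shape_report: inputs 5 and 30' vs intended 'shape_report: inputs 30 and 5'.
Intended log window:
  4: located slot 3
  5: stage result 30
  6: shape_report: inputs 30 and 5
Execution walk:
  settle_round([12, 6, 7, 10, 1, 10, 11, 1, 5, 9], 10) -> 3  [called from locate_pivot, line 9]
  locate_pivot([12, 6, 7, 10, 1, 10, 11, 1, 5, 9], 10) -> 30  [called from main, line 27]
  shape_report(5, 30) -> 5  [called from main, line 29]
Log line origins:
  1: from main, line 26
  2: from locate_pivot, line 8
  3: from settle_round, line 2
  4: from locate_pivot, line 10
  5: from main, line 28
  6: from shape_report, line 15
A correct fix: line 29: replace `shape_report(5, mid)` with `shape_report(mid, 5)`.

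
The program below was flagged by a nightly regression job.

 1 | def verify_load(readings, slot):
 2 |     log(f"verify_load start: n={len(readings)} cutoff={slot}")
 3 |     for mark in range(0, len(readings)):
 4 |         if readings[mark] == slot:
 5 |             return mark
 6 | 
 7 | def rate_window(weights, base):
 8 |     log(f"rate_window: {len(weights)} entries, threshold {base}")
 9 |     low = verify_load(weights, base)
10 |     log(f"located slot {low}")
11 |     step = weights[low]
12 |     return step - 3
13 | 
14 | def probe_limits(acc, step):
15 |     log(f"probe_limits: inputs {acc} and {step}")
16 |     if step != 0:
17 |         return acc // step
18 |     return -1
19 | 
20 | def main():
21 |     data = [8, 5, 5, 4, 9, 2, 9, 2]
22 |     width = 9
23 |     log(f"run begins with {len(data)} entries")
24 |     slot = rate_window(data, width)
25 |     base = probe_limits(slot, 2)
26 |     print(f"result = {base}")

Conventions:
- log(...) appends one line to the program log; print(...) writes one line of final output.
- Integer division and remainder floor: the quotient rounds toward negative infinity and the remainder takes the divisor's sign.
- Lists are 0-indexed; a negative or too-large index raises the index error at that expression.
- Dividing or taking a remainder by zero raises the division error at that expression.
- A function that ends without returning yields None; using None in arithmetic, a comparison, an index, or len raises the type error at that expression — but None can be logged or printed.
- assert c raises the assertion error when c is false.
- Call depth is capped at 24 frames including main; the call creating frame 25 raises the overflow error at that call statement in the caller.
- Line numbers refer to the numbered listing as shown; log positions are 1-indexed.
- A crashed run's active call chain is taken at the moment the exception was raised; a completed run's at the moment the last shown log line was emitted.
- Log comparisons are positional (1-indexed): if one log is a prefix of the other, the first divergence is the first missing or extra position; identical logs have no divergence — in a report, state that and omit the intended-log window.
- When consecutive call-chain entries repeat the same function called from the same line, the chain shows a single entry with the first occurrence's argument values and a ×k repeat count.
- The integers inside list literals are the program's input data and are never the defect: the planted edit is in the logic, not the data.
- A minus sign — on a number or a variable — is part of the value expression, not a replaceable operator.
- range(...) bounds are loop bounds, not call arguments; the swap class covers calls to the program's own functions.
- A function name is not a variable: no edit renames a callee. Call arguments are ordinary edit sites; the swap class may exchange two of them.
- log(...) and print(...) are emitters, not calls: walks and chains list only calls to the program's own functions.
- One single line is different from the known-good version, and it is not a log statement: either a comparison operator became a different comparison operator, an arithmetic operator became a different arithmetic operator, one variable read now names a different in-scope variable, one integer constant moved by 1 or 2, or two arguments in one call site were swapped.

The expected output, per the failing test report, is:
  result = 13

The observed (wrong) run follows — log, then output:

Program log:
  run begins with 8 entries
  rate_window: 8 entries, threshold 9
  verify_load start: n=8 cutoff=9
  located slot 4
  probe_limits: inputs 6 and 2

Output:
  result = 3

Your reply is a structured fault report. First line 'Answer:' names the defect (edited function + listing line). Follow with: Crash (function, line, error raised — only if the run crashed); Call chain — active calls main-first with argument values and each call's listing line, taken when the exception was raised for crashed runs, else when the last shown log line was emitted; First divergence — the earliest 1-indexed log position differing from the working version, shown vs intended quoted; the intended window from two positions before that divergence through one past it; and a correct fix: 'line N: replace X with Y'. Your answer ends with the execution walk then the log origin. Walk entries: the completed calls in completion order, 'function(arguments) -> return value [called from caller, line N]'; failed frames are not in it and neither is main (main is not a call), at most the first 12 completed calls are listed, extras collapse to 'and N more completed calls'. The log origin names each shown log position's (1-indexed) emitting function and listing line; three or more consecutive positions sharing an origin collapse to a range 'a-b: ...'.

Answer: the defect is in rate_window at line 12.
Core observation: The earliest visible damage is log position 5 — 'probe_limits: inputs 6 and 2' rather than the intended 'probe_limits: inputs 27 and 2'.
Call chain: main -> probe_limits(6, 2) (called at line 25).
First divergence: position 5; shown 'probe_limits: inputs 6 and 2' vs intended 'probe_limits: inputs 27 and 2'.
Intended log window:
  3: verify_load start: n=8 cutoff=9
  4: located slot 4
  5: probe_limits: inputs 27 and 2
Execution walk:
  verify_load([8, 5, 5, 4, 9, 2, 9, 2], 9) -> 4  [called from rate_window, line 9]
  rate_window([8, 5, 5, 4, 9, 2, 9, 2], 9) -> 6  [called from main, line 24]
  probe_limits(6, 2) -> 3  [called from main, line 25]
Log origin:
  1 — main, line 23
  2 — rate_window, line 8
  3 — verify_load, line 2
  4 — rate_window, line 10
  5 — probe_limits, line 15
A correct fix: line 12: replace `-` with `*`.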